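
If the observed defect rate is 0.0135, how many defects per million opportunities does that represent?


DPMO = defect_rate * 1000000 = 0.0135 * 1000000

13500


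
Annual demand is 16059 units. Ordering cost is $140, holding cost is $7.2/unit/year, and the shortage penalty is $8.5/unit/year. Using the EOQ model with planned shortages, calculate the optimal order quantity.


Formula: EOQ* = sqrt(2DS/H) * sqrt((H+P)/P)
Base EOQ = sqrt(2*16059*140/7.2) = 790.26 units
Correction = sqrt((7.2+8.5)/8.5) = 1.35907
EOQ* = 790.26 * 1.35907 = 1074.0 units

1074.0 units


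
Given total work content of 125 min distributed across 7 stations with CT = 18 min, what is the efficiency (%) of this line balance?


Formula: Efficiency = Sum of Task Times / (N_stations * CT) * 100
Total station capacity = 7 stations * 18 min = 126 min
Efficiency = 125 / 126 * 100 = 99.2%

99.2%


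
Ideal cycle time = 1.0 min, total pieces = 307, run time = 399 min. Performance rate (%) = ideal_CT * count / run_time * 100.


Formula: Performance = (Ideal CT * Total Count) / Run Time * 100
Ideal output time = 1.0 * 307 = 307.0 min
Performance = 307.0 / 399 * 100 = 76.9%

76.9%


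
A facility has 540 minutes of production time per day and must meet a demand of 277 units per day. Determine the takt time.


Formula: Takt Time = Available Production Time / Customer Demand
Takt = 540 min/day / 277 units/day
Takt = 1.95 min/unit

1.95 min/unit


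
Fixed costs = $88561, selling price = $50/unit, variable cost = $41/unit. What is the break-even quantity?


Formula: BEQ = Fixed Costs / (Price - Variable Cost)
Contribution margin = $50 - $41 = $9/unit
BEQ = ceil($88561 / $9/unit) = ceil(9840.11) = 9841 units

9841 units


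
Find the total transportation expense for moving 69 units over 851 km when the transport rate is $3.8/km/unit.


TC = dist * cost * units = 851 * 3.8 * 69 = $223132.20

$223132.20


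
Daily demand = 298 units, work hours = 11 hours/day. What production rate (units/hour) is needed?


Formula: Production Rate = Daily Demand / Available Hours
Rate = 298 units/day / 11 hours/day
Rate = 27.1 units/hour

27.1 units/hour


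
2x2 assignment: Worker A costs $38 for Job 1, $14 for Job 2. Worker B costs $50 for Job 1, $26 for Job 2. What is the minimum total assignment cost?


Option 1: A->1 + B->2 = $38 + $26 = $64
Option 2: A->2 + B->1 = $14 + $50 = $64
Min cost = min($64, $64) = $64

$64


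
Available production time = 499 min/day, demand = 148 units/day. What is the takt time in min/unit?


Formula: Takt Time = Available Production Time / Customer Demand
Takt = 499 min/day / 148 units/day
Takt = 3.37 min/unit

3.37 min/unit


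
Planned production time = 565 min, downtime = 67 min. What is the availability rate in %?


Formula: Availability = (Planned Time - Downtime) / Planned Time * 100
Uptime = 565 - 67 = 498 min
Availability = 498 / 565 * 100 = 88.1%

88.1%


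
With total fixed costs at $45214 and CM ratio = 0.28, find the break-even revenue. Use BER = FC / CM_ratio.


Formula: BER = Fixed Costs / Contribution Margin Ratio
BER = $45214 / 0.28
BER = $161478.57 (to the nearest cent)

$161478.57


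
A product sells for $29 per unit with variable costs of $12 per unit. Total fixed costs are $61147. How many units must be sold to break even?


Formula: BEQ = Fixed Costs / (Price - Variable Cost)
Contribution margin = $29 - $12 = $17/unit
BEQ = ceil($61147 / $17/unit) = ceil(3596.88) = 3597 units

3597 units


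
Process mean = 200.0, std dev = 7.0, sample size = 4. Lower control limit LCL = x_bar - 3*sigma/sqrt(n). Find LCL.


LCL = 200.0 - 3 * 7.0 / sqrt(4)

189.5


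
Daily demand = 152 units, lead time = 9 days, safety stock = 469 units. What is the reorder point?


Formula: ROP = (Daily Demand * Lead Time) + Safety Stock
Demand during lead time = 152 * 9 = 1368 units
ROP = 1368 + 469 = 1837 units

1837 units


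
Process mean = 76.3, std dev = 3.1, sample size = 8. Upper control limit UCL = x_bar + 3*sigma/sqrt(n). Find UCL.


UCL = 76.3 + 3 * 3.1 / sqrt(8)

79.59


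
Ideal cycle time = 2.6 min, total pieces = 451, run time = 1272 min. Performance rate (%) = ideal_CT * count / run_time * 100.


Formula: Performance = (Ideal CT * Total Count) / Run Time * 100
Ideal output time = 2.6 * 451 = 1172.6 min
Performance = 1172.6 / 1272 * 100 = 92.2%

92.2%


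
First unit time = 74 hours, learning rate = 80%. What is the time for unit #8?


Formula: T_n = T_1 * (learning_rate)^(log2(n)) where learning_rate = rate/100
Doublings = log2(8) = 3
T_n = 74 * 0.8^3
T_n = 74 * 0.512 = 37.9 hours

37.9 hours


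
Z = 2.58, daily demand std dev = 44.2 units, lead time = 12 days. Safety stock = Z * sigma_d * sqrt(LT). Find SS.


Formula: SS = z * sigma_d * sqrt(LT)
sqrt(LT) = sqrt(12) = 3.4641
SS = 2.58 * 44.2 * 3.4641
SS = 395.0 units

395.0 units


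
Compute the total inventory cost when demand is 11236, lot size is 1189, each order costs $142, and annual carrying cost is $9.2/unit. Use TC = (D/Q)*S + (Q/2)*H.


TC = 11236/1189 * 142 + 1189/2 * 9.2

$6811.29


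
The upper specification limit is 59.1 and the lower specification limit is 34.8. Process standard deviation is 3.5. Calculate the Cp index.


Cp = (59.1 - 34.8) / (6 * 3.5)

1.16


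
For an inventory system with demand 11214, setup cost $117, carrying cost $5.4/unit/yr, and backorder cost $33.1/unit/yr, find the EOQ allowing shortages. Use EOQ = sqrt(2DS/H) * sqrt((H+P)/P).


Formula: EOQ* = sqrt(2DS/H) * sqrt((H+P)/P)
Base EOQ = sqrt(2*11214*117/5.4) = 697.09 units
Correction = sqrt((5.4+33.1)/33.1) = 1.07849
EOQ* = 697.09 * 1.07849 = 751.8 units

751.8 units


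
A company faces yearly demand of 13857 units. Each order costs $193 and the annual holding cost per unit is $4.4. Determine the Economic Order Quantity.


Formula: EOQ = sqrt(2 * D * S / H)
Numerator: 2 * 13857 * 193 = 5348802
2DS/H = 5348802 / 4.4 = 1215636.8
EOQ = sqrt(1215636.8) = 1102.6 units

1102.6 units


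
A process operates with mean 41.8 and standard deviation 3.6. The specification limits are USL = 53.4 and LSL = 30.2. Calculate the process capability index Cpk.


Cpu = (53.4 - 41.8) / (3 * 3.6) = 1.07
Cpl = (41.8 - 30.2) / (3 * 3.6) = 1.07
Cpk = min(1.07, 1.07) = 1.07

1.07


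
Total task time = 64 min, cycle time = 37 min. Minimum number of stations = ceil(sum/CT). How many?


Formula: N_min = ceil(Sum of Task Times / Cycle Time)
N_min = ceil(64 min / 37 min) = ceil(1.7297)
N_min = 2 stations

2


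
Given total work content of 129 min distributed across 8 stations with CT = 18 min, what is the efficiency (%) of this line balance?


Formula: Efficiency = Sum of Task Times / (N_stations * CT) * 100
Total station capacity = 8 stations * 18 min = 144 min
Efficiency = 129 / 144 * 100 = 89.6%

89.6%


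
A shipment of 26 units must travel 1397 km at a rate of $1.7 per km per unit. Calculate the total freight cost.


TC = dist * cost * units = 1397 * 1.7 * 26 = $61747.40

$61747.40


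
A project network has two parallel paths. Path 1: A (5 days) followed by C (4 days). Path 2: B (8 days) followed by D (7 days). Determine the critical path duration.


Path 1 = 5 + 4 = 9 days
Path 2 = 8 + 7 = 15 days
Duration = max(9, 15) = 15 days

15 days


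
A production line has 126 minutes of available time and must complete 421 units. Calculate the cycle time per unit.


Formula: CT = Available Time / Number of Units
CT = 126 min / 421 units
CT = 0.3 min/unit

0.3 min/unit


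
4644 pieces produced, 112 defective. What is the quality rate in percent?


Formula: Quality Rate = Good Pieces / Total Pieces * 100
Good pieces = 4644 - 112 = 4532
QR = 4532 / 4644 * 100 = 97.6%

97.6%


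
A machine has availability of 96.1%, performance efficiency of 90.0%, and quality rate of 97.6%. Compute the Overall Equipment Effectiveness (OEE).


Formula: OEE = Availability * Performance * Quality / 10000
A * P = 96.1% * 90.0% / 100 = 86.49%
OEE = 86.49% * 97.6% / 100 = 84.4%

84.4%


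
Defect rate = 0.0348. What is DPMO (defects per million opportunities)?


DPMO = defect_rate * 1000000 = 0.0348 * 1000000

34800


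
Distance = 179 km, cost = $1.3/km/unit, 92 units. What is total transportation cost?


TC = dist * cost * units = 179 * 1.3 * 92 = $21408.40

$21408.40


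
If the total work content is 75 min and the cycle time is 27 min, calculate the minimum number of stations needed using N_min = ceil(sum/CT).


Formula: N_min = ceil(Sum of Task Times / Cycle Time)
N_min = ceil(75 min / 27 min) = ceil(2.7778)
N_min = 3 stations

3


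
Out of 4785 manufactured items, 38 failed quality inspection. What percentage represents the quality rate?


Formula: Quality Rate = Good Pieces / Total Pieces * 100
Good pieces = 4785 - 38 = 4747
QR = 4747 / 4785 * 100 = 99.2%

99.2%


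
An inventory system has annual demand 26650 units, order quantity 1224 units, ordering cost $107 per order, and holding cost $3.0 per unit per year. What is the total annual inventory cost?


TC = 26650/1224 * 107 + 1224/2 * 3.0

$4165.70


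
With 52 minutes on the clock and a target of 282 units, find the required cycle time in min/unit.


Formula: CT = Available Time / Number of Units
CT = 52 min / 282 units
CT = 0.18 min/unit

0.18 min/unit


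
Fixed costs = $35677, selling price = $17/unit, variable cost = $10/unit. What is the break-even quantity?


Formula: BEQ = Fixed Costs / (Price - Variable Cost)
Contribution margin = $17 - $10 = $7/unit
BEQ = ceil($35677 / $7/unit) = ceil(5096.71) = 5097 units

5097 units


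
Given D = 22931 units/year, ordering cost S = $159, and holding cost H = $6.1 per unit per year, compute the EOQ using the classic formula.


Formula: EOQ = sqrt(2 * D * S / H)
Numerator: 2 * 22931 * 159 = 7292058
2DS/H = 7292058 / 6.1 = 1195419.3
EOQ = sqrt(1195419.3) = 1093.4 units

1093.4 units


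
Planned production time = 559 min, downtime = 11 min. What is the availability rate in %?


Formula: Availability = (Planned Time - Downtime) / Planned Time * 100
Uptime = 559 - 11 = 548 min
Availability = 548 / 559 * 100 = 98.0%

98.0%


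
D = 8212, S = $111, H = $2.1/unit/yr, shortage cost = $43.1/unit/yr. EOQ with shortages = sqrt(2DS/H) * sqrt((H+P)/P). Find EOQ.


Formula: EOQ* = sqrt(2DS/H) * sqrt((H+P)/P)
Base EOQ = sqrt(2*8212*111/2.1) = 931.73 units
Correction = sqrt((2.1+43.1)/43.1) = 1.02407
EOQ* = 931.73 * 1.02407 = 954.2 units

954.2 units


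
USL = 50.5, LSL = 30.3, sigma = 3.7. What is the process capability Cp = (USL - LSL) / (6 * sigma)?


Cp = (50.5 - 30.3) / (6 * 3.7)

0.91


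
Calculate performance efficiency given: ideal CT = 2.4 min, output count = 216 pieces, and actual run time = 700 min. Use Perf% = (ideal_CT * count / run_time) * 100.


Formula: Performance = (Ideal CT * Total Count) / Run Time * 100
Ideal output time = 2.4 * 216 = 518.4 min
Performance = 518.4 / 700 * 100 = 74.1%

74.1%


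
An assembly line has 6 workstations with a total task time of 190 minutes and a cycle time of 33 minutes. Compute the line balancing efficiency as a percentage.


Formula: Efficiency = Sum of Task Times / (N_stations * CT) * 100
Total station capacity = 6 stations * 33 min = 198 min
Efficiency = 190 / 198 * 100 = 96.0%

96.0%


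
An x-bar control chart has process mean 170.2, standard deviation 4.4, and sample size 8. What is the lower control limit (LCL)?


LCL = 170.2 - 3 * 4.4 / sqrt(8)

165.53


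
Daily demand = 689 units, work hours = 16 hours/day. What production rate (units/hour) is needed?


Formula: Production Rate = Daily Demand / Available Hours
Rate = 689 units/day / 16 hours/day
Rate = 43.1 units/hour

43.1 units/hour


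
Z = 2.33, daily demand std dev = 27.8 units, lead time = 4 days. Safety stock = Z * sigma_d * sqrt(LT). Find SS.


Formula: SS = z * sigma_d * sqrt(LT)
sqrt(LT) = sqrt(4) = 2.0
SS = 2.33 * 27.8 * 2.0
SS = 129.5 units

129.5 units


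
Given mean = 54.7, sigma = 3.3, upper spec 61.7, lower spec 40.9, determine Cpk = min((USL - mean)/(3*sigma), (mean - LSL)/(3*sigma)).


Cpu = (61.7 - 54.7) / (3 * 3.3) = 0.71
Cpl = (54.7 - 40.9) / (3 * 3.3) = 1.39
Cpk = min(0.71, 1.39) = 0.71

0.71


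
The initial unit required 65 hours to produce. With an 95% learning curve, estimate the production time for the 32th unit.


Formula: T_n = T_1 * (learning_rate)^(log2(n)) where learning_rate = rate/100
Doublings = log2(32) = 5
T_n = 65 * 0.95^5
T_n = 65 * 0.7738 = 50.3 hours

50.3 hours


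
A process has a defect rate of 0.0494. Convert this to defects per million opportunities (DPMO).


DPMO = defect_rate * 1000000 = 0.0494 * 1000000

49400


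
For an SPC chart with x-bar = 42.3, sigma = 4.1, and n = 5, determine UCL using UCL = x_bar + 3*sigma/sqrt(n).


UCL = 42.3 + 3 * 4.1 / sqrt(5)

47.8


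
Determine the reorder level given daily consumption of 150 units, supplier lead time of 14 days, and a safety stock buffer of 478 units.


Formula: ROP = (Daily Demand * Lead Time) + Safety Stock
Demand during lead time = 150 * 14 = 2100 units
ROP = 2100 + 478 = 2578 units

2578 units


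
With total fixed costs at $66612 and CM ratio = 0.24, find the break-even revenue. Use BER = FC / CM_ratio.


Formula: BER = Fixed Costs / Contribution Margin Ratio
BER = $66612 / 0.24
BER = $277550.00 (to the nearest cent)

$277550.00


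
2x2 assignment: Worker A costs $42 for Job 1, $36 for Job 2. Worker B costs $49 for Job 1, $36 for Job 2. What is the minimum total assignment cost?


Option 1: A->1 + B->2 = $42 + $36 = $78
Option 2: A->2 + B->1 = $36 + $49 = $85
Min cost = min($78, $85) = $78

$78


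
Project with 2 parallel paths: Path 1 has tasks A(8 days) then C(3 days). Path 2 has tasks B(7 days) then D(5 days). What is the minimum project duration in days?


Path 1 = 8 + 3 = 11 days
Path 2 = 7 + 5 = 12 days
Duration = max(11, 12) = 12 days

12 days


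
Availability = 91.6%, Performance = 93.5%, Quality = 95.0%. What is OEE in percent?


Formula: OEE = Availability * Performance * Quality / 10000
A * P = 91.6% * 93.5% / 100 = 85.65%
OEE = 85.65% * 95.0% / 100 = 81.4%

81.4%


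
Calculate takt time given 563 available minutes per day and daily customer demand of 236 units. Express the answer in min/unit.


Formula: Takt Time = Available Production Time / Customer Demand
Takt = 563 min/day / 236 units/day
Takt = 2.39 min/unit

2.39 min/unit


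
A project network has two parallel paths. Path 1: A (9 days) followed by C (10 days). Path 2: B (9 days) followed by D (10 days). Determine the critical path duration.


Path 1 = 9 + 10 = 19 days
Path 2 = 9 + 10 = 19 days
Duration = max(19, 19) = 19 days

19 days


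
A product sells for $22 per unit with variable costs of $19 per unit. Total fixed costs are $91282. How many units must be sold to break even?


Formula: BEQ = Fixed Costs / (Price - Variable Cost)
Contribution margin = $22 - $19 = $3/unit
BEQ = ceil($91282 / $3/unit) = ceil(30427.33) = 30428 units

30428 units


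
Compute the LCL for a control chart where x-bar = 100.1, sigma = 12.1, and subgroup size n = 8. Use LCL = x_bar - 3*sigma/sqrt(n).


LCL = 100.1 - 3 * 12.1 / sqrt(8)

87.27


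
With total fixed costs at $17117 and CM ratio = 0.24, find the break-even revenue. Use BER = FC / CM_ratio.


Formula: BER = Fixed Costs / Contribution Margin Ratio
BER = $17117 / 0.24
BER = $71320.83 (to the nearest cent)

$71320.83


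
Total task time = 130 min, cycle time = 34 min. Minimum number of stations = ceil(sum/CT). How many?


Formula: N_min = ceil(Sum of Task Times / Cycle Time)
N_min = ceil(130 min / 34 min) = ceil(3.8235)
N_min = 4 stations

4


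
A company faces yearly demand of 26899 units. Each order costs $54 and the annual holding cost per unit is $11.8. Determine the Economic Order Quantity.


Formula: EOQ = sqrt(2 * D * S / H)
Numerator: 2 * 26899 * 54 = 2905092
2DS/H = 2905092 / 11.8 = 246194.2
EOQ = sqrt(246194.2) = 496.2 units

496.2 units


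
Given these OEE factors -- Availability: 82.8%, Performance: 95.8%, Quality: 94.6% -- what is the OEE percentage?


Formula: OEE = Availability * Performance * Quality / 10000
A * P = 82.8% * 95.8% / 100 = 79.32%
OEE = 79.32% * 94.6% / 100 = 75.0%

75.0%


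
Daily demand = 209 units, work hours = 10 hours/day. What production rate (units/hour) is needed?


Formula: Production Rate = Daily Demand / Available Hours
Rate = 209 units/day / 10 hours/day
Rate = 20.9 units/hour

20.9 units/hour


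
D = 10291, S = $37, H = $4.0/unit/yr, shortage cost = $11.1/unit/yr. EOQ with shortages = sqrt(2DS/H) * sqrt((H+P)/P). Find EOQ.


Formula: EOQ* = sqrt(2DS/H) * sqrt((H+P)/P)
Base EOQ = sqrt(2*10291*37/4.0) = 436.33 units
Correction = sqrt((4.0+11.1)/11.1) = 1.16634
EOQ* = 436.33 * 1.16634 = 508.9 units

508.9 units


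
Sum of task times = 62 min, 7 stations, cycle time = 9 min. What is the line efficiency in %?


Formula: Efficiency = Sum of Task Times / (N_stations * CT) * 100
Total station capacity = 7 stations * 9 min = 63 min
Efficiency = 62 / 63 * 100 = 98.4%

98.4%


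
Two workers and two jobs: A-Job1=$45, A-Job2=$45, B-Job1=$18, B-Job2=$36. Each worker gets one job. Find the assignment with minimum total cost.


Option 1: A->1 + B->2 = $45 + $36 = $81
Option 2: A->2 + B->1 = $45 + $18 = $63
Min cost = min($81, $63) = $63

$63


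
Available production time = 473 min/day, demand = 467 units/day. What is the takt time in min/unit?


Formula: Takt Time = Available Production Time / Customer Demand
Takt = 473 min/day / 467 units/day
Takt = 1.01 min/unit

1.01 min/unit


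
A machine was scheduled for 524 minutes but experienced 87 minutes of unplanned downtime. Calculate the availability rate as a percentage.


Formula: Availability = (Planned Time - Downtime) / Planned Time * 100
Uptime = 524 - 87 = 437 min
Availability = 437 / 524 * 100 = 83.4%

83.4%


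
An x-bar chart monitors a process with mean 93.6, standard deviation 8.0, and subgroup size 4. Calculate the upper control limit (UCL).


UCL = 93.6 + 3 * 8.0 / sqrt(4)

105.6


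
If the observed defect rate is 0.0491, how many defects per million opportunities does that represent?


DPMO = defect_rate * 1000000 = 0.0491 * 1000000

49100


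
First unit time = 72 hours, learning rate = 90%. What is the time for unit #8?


Formula: T_n = T_1 * (learning_rate)^(log2(n)) where learning_rate = rate/100
Doublings = log2(8) = 3
T_n = 72 * 0.9^3
T_n = 72 * 0.729 = 52.5 hours

52.5 hours


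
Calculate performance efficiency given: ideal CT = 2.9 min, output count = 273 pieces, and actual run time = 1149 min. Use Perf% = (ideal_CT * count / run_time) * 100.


Formula: Performance = (Ideal CT * Total Count) / Run Time * 100
Ideal output time = 2.9 * 273 = 791.7 min
Performance = 791.7 / 1149 * 100 = 68.9%

68.9%


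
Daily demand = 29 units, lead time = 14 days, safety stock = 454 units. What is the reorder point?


Formula: ROP = (Daily Demand * Lead Time) + Safety Stock
Demand during lead time = 29 * 14 = 406 units
ROP = 406 + 454 = 860 units

860 units


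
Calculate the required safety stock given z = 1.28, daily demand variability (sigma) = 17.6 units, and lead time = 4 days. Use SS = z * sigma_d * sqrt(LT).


Formula: SS = z * sigma_d * sqrt(LT)
sqrt(LT) = sqrt(4) = 2.0
SS = 1.28 * 17.6 * 2.0
SS = 45.1 units

45.1 units


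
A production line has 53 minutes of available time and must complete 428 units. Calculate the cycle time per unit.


Formula: CT = Available Time / Number of Units
CT = 53 min / 428 units
CT = 0.12 min/unit

0.12 min/unit


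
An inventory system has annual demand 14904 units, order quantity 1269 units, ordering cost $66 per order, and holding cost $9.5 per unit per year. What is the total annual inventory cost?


TC = 14904/1269 * 66 + 1269/2 * 9.5

$6802.90


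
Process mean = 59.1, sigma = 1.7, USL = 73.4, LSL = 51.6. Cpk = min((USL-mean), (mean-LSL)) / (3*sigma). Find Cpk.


Cpu = (73.4 - 59.1) / (3 * 1.7) = 2.8
Cpl = (59.1 - 51.6) / (3 * 1.7) = 1.47
Cpk = min(2.8, 1.47) = 1.47

1.47


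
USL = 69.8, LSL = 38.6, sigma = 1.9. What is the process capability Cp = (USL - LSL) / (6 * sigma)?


Cp = (69.8 - 38.6) / (6 * 1.9)

2.74


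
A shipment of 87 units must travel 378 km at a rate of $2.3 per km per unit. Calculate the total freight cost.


TC = dist * cost * units = 378 * 2.3 * 87 = $75637.80

$75637.80


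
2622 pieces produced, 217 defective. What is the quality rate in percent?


Formula: Quality Rate = Good Pieces / Total Pieces * 100
Good pieces = 2622 - 217 = 2405
QR = 2405 / 2622 * 100 = 91.7%

91.7%


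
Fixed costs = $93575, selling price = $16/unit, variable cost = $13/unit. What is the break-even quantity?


Formula: BEQ = Fixed Costs / (Price - Variable Cost)
Contribution margin = $16 - $13 = $3/unit
BEQ = ceil($93575 / $3/unit) = ceil(31191.67) = 31192 units

31192 units


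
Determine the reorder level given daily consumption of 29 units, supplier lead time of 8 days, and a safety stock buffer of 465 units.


Formula: ROP = (Daily Demand * Lead Time) + Safety Stock
Demand during lead time = 29 * 8 = 232 units
ROP = 232 + 465 = 697 units

697 units


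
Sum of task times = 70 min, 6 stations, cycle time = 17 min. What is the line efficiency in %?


Formula: Efficiency = Sum of Task Times / (N_stations * CT) * 100
Total station capacity = 6 stations * 17 min = 102 min
Efficiency = 70 / 102 * 100 = 68.6%

68.6%


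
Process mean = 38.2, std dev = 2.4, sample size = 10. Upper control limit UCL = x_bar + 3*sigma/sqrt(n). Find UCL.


UCL = 38.2 + 3 * 2.4 / sqrt(10)

40.48


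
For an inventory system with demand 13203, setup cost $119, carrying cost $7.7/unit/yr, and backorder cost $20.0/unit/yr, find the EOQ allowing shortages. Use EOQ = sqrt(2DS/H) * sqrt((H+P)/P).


Formula: EOQ* = sqrt(2DS/H) * sqrt((H+P)/P)
Base EOQ = sqrt(2*13203*119/7.7) = 638.82 units
Correction = sqrt((7.7+20.0)/20.0) = 1.17686
EOQ* = 638.82 * 1.17686 = 751.8 units

751.8 units


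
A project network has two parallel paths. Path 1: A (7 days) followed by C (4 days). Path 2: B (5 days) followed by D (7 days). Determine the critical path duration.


Path 1 = 7 + 4 = 11 days
Path 2 = 5 + 7 = 12 days
Duration = max(11, 12) = 12 days

12 days


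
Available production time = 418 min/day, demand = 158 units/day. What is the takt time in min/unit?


Formula: Takt Time = Available Production Time / Customer Demand
Takt = 418 min/day / 158 units/day
Takt = 2.65 min/unit

2.65 min/unit


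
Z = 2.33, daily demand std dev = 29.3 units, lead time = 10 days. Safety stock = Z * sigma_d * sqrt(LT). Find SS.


Formula: SS = z * sigma_d * sqrt(LT)
sqrt(LT) = sqrt(10) = 3.1623
SS = 2.33 * 29.3 * 3.1623
SS = 215.9 units

215.9 units


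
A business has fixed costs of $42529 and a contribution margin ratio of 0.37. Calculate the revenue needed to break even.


Formula: BER = Fixed Costs / Contribution Margin Ratio
BER = $42529 / 0.37
BER = $114943.24 (to the nearest cent)

$114943.24


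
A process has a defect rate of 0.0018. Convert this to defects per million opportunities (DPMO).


DPMO = defect_rate * 1000000 = 0.0018 * 1000000

1800


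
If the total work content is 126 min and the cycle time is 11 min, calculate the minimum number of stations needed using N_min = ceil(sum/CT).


Formula: N_min = ceil(Sum of Task Times / Cycle Time)
N_min = ceil(126 min / 11 min) = ceil(11.4545)
N_min = 12 stations

12


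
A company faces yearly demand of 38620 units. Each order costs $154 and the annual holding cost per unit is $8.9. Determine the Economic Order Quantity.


Formula: EOQ = sqrt(2 * D * S / H)
Numerator: 2 * 38620 * 154 = 11894960
2DS/H = 11894960 / 8.9 = 1336512.4
EOQ = sqrt(1336512.4) = 1156.1 units

1156.1 units


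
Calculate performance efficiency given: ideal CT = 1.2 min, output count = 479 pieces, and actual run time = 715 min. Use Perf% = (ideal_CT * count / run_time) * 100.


Formula: Performance = (Ideal CT * Total Count) / Run Time * 100
Ideal output time = 1.2 * 479 = 574.8 min
Performance = 574.8 / 715 * 100 = 80.4%

80.4%


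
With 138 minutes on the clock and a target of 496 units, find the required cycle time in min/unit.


Formula: CT = Available Time / Number of Units
CT = 138 min / 496 units
CT = 0.28 min/unit

0.28 min/unit


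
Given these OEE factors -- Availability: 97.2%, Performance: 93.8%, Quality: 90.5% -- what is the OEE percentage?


Formula: OEE = Availability * Performance * Quality / 10000
A * P = 97.2% * 93.8% / 100 = 91.17%
OEE = 91.17% * 90.5% / 100 = 82.5%

82.5%


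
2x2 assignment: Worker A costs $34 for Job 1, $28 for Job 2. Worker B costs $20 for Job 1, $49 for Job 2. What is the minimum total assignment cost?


Option 1: A->1 + B->2 = $34 + $49 = $83
Option 2: A->2 + B->1 = $28 + $20 = $48
Min cost = min($83, $48) = $48

$48


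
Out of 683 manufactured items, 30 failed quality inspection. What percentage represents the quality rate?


Formula: Quality Rate = Good Pieces / Total Pieces * 100
Good pieces = 683 - 30 = 653
QR = 653 / 683 * 100 = 95.6%

95.6%


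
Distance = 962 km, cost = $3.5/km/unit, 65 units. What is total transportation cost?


TC = dist * cost * units = 962 * 3.5 * 65 = $218855.00

$218855.00


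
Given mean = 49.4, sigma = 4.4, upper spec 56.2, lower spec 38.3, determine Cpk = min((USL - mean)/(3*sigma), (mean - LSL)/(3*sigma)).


Cpu = (56.2 - 49.4) / (3 * 4.4) = 0.52
Cpl = (49.4 - 38.3) / (3 * 4.4) = 0.84
Cpk = min(0.52, 0.84) = 0.52

0.52


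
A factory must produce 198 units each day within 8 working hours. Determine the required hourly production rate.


Formula: Production Rate = Daily Demand / Available Hours
Rate = 198 units/day / 8 hours/day
Rate = 24.8 units/hour

24.8 units/hour


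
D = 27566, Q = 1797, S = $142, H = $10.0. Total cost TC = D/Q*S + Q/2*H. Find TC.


TC = 27566/1797 * 142 + 1797/2 * 10.0

$11163.28


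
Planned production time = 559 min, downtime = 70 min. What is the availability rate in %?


Formula: Availability = (Planned Time - Downtime) / Planned Time * 100
Uptime = 559 - 70 = 489 min
Availability = 489 / 559 * 100 = 87.5%

87.5%


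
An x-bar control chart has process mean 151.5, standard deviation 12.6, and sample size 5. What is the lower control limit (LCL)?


LCL = 151.5 - 3 * 12.6 / sqrt(5)

134.6


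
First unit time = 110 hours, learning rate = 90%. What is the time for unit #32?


Formula: T_n = T_1 * (learning_rate)^(log2(n)) where learning_rate = rate/100
Doublings = log2(32) = 5
T_n = 110 * 0.9^5
T_n = 110 * 0.5905 = 65.0 hours

65.0 hours


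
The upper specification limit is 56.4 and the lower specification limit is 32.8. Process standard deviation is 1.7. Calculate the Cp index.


Cp = (56.4 - 32.8) / (6 * 1.7)

2.31


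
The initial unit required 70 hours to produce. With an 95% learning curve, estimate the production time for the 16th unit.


Formula: T_n = T_1 * (learning_rate)^(log2(n)) where learning_rate = rate/100
Doublings = log2(16) = 4
T_n = 70 * 0.95^4
T_n = 70 * 0.8145 = 57.0 hours

57.0 hours


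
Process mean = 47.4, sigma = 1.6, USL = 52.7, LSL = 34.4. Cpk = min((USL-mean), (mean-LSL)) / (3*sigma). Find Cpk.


Cpu = (52.7 - 47.4) / (3 * 1.6) = 1.1
Cpl = (47.4 - 34.4) / (3 * 1.6) = 2.71
Cpk = min(1.1, 2.71) = 1.1

1.1


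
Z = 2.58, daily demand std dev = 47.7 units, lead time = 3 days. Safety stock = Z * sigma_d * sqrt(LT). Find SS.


Formula: SS = z * sigma_d * sqrt(LT)
sqrt(LT) = sqrt(3) = 1.7321
SS = 2.58 * 47.7 * 1.7321
SS = 213.2 units

213.2 units


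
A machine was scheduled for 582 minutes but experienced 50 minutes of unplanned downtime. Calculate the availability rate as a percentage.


Formula: Availability = (Planned Time - Downtime) / Planned Time * 100
Uptime = 582 - 50 = 532 min
Availability = 532 / 582 * 100 = 91.4%

91.4%


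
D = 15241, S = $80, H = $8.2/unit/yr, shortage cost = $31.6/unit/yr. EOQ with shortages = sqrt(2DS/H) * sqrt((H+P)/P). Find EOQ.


Formula: EOQ* = sqrt(2DS/H) * sqrt((H+P)/P)
Base EOQ = sqrt(2*15241*80/8.2) = 545.33 units
Correction = sqrt((8.2+31.6)/31.6) = 1.12227
EOQ* = 545.33 * 1.12227 = 612.0 units

612.0 units


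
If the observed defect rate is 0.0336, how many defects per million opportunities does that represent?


DPMO = defect_rate * 1000000 = 0.0336 * 1000000

33600


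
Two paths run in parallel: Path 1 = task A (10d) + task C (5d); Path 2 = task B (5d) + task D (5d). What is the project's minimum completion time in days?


Path 1 = 10 + 5 = 15 days
Path 2 = 5 + 5 = 10 days
Duration = max(15, 10) = 15 days

15 days


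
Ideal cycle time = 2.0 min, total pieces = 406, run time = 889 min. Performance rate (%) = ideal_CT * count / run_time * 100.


Formula: Performance = (Ideal CT * Total Count) / Run Time * 100
Ideal output time = 2.0 * 406 = 812.0 min
Performance = 812.0 / 889 * 100 = 91.3%

91.3%


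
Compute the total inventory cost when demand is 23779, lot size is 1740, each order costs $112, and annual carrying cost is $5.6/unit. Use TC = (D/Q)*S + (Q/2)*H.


TC = 23779/1740 * 112 + 1740/2 * 5.6

$6402.60


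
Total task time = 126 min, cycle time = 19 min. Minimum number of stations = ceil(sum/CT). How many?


Formula: N_min = ceil(Sum of Task Times / Cycle Time)
N_min = ceil(126 min / 19 min) = ceil(6.6316)
N_min = 7 stations

7


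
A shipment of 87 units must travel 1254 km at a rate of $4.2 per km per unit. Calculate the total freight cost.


TC = dist * cost * units = 1254 * 4.2 * 87 = $458211.60

$458211.60


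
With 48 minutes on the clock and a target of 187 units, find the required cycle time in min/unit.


Formula: CT = Available Time / Number of Units
CT = 48 min / 187 units
CT = 0.26 min/unit

0.26 min/unit


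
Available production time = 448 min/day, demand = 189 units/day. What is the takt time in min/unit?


Formula: Takt Time = Available Production Time / Customer Demand
Takt = 448 min/day / 189 units/day
Takt = 2.37 min/unit

2.37 min/unit


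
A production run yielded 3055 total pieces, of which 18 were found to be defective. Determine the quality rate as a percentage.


Formula: Quality Rate = Good Pieces / Total Pieces * 100
Good pieces = 3055 - 18 = 3037
QR = 3037 / 3055 * 100 = 99.4%

99.4%


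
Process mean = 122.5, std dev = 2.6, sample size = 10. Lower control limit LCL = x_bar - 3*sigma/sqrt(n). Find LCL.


LCL = 122.5 - 3 * 2.6 / sqrt(10)

120.03


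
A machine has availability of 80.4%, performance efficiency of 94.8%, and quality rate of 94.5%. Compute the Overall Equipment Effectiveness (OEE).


Formula: OEE = Availability * Performance * Quality / 10000
A * P = 80.4% * 94.8% / 100 = 76.22%
OEE = 76.22% * 94.5% / 100 = 72.0%

72.0%


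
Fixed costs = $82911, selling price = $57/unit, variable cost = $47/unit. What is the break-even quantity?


Formula: BEQ = Fixed Costs / (Price - Variable Cost)
Contribution margin = $57 - $47 = $10/unit
BEQ = ceil($82911 / $10/unit) = ceil(8291.1) = 8292 units

8292 units


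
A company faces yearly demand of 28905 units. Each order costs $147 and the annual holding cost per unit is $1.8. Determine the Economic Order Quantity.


Formula: EOQ = sqrt(2 * D * S / H)
Numerator: 2 * 28905 * 147 = 8498070
2DS/H = 8498070 / 1.8 = 4721150.0
EOQ = sqrt(4721150.0) = 2172.8 units

2172.8 units


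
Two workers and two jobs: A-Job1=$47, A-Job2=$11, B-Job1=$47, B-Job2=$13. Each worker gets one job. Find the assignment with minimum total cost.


Option 1: A->1 + B->2 = $47 + $13 = $60
Option 2: A->2 + B->1 = $11 + $47 = $58
Min cost = min($60, $58) = $58

$58


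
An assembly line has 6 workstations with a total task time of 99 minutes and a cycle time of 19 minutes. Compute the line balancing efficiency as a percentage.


Formula: Efficiency = Sum of Task Times / (N_stations * CT) * 100
Total station capacity = 6 stations * 19 min = 114 min
Efficiency = 99 / 114 * 100 = 86.8%

86.8%


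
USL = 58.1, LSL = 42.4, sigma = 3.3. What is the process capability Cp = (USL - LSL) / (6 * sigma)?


Cp = (58.1 - 42.4) / (6 * 3.3)

0.79


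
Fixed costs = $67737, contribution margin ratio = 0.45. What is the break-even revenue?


Formula: BER = Fixed Costs / Contribution Margin Ratio
BER = $67737 / 0.45
BER = $150526.67 (to the nearest cent)

$150526.67


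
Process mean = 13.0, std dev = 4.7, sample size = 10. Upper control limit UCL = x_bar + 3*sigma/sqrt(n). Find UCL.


UCL = 13.0 + 3 * 4.7 / sqrt(10)

17.46


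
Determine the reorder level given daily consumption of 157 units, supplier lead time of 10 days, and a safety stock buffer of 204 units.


Formula: ROP = (Daily Demand * Lead Time) + Safety Stock
Demand during lead time = 157 * 10 = 1570 units
ROP = 1570 + 204 = 1774 units

1774 units


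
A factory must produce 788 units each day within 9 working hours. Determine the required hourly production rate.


Formula: Production Rate = Daily Demand / Available Hours
Rate = 788 units/day / 9 hours/day
Rate = 87.6 units/hour

87.6 units/hour


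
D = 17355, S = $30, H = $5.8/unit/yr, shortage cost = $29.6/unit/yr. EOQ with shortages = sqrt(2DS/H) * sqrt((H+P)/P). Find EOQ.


Formula: EOQ* = sqrt(2DS/H) * sqrt((H+P)/P)
Base EOQ = sqrt(2*17355*30/5.8) = 423.72 units
Correction = sqrt((5.8+29.6)/29.6) = 1.09359
EOQ* = 423.72 * 1.09359 = 463.4 units

463.4 units


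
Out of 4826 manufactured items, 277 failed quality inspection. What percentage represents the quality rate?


Formula: Quality Rate = Good Pieces / Total Pieces * 100
Good pieces = 4826 - 277 = 4549
QR = 4549 / 4826 * 100 = 94.3%

94.3%


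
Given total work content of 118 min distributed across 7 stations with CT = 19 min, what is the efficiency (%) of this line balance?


Formula: Efficiency = Sum of Task Times / (N_stations * CT) * 100
Total station capacity = 7 stations * 19 min = 133 min
Efficiency = 118 / 133 * 100 = 88.7%

88.7%


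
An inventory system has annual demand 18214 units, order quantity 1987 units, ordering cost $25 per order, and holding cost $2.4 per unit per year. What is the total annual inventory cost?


TC = 18214/1987 * 25 + 1987/2 * 2.4

$2613.56


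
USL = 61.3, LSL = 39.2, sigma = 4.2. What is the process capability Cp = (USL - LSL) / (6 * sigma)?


Cp = (61.3 - 39.2) / (6 * 4.2)

0.88


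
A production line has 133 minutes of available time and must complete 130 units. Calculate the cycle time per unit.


Formula: CT = Available Time / Number of Units
CT = 133 min / 130 units
CT = 1.02 min/unit

1.02 min/unit


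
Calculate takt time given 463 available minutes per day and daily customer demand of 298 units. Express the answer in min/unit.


Formula: Takt Time = Available Production Time / Customer Demand
Takt = 463 min/day / 298 units/day
Takt = 1.55 min/unit

1.55 min/unit


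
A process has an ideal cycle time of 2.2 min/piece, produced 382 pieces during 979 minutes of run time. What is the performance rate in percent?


Formula: Performance = (Ideal CT * Total Count) / Run Time * 100
Ideal output time = 2.2 * 382 = 840.4 min
Performance = 840.4 / 979 * 100 = 85.8%

85.8%


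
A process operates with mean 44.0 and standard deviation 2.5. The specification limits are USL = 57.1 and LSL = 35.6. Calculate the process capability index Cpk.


Cpu = (57.1 - 44.0) / (3 * 2.5) = 1.75
Cpl = (44.0 - 35.6) / (3 * 2.5) = 1.12
Cpk = min(1.75, 1.12) = 1.12

1.12


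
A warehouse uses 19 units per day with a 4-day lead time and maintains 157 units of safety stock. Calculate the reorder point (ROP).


Formula: ROP = (Daily Demand * Lead Time) + Safety Stock
Demand during lead time = 19 * 4 = 76 units
ROP = 76 + 157 = 233 units

233 units


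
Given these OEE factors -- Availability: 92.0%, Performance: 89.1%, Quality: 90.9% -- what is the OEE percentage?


Formula: OEE = Availability * Performance * Quality / 10000
A * P = 92.0% * 89.1% / 100 = 81.97%
OEE = 81.97% * 90.9% / 100 = 74.5%

74.5%


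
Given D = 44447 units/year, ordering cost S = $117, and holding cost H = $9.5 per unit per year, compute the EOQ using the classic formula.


Formula: EOQ = sqrt(2 * D * S / H)
Numerator: 2 * 44447 * 117 = 10400598
2DS/H = 10400598 / 9.5 = 1094799.8
EOQ = sqrt(1094799.8) = 1046.3 units

1046.3 units


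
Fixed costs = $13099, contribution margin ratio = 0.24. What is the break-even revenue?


Formula: BER = Fixed Costs / Contribution Margin Ratio
BER = $13099 / 0.24
BER = $54579.17 (to the nearest cent)

$54579.17


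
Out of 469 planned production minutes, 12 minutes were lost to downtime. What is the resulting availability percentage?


Formula: Availability = (Planned Time - Downtime) / Planned Time * 100
Uptime = 469 - 12 = 457 min
Availability = 457 / 469 * 100 = 97.4%

97.4%


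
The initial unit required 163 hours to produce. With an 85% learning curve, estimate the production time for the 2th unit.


Formula: T_n = T_1 * (learning_rate)^(log2(n)) where learning_rate = rate/100
Doublings = log2(2) = 1
T_n = 163 * 0.85^1
T_n = 163 * 0.85 = 138.6 hours

138.6 hours


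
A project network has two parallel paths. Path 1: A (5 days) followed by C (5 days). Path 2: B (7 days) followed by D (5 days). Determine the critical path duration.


Path 1 = 5 + 5 = 10 days
Path 2 = 7 + 5 = 12 days
Duration = max(10, 12) = 12 days

12 days


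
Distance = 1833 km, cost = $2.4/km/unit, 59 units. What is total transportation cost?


TC = dist * cost * units = 1833 * 2.4 * 59 = $259552.80

$259552.80


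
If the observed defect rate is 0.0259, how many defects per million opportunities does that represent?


DPMO = defect_rate * 1000000 = 0.0259 * 1000000

25900


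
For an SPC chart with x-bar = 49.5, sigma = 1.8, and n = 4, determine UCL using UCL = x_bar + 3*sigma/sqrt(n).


UCL = 49.5 + 3 * 1.8 / sqrt(4)

52.2


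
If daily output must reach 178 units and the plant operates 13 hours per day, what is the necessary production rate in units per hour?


Formula: Production Rate = Daily Demand / Available Hours
Rate = 178 units/day / 13 hours/day
Rate = 13.7 units/hour

13.7 units/hour


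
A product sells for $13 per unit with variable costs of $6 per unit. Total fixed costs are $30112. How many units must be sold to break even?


Formula: BEQ = Fixed Costs / (Price - Variable Cost)
Contribution margin = $13 - $6 = $7/unit
BEQ = ceil($30112 / $7/unit) = ceil(4301.71) = 4302 units

4302 units


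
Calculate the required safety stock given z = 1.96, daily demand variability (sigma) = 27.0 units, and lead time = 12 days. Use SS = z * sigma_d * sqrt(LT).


Formula: SS = z * sigma_d * sqrt(LT)
sqrt(LT) = sqrt(12) = 3.4641
SS = 1.96 * 27.0 * 3.4641
SS = 183.3 units

183.3 units


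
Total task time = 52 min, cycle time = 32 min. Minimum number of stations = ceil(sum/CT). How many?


Formula: N_min = ceil(Sum of Task Times / Cycle Time)
N_min = ceil(52 min / 32 min) = ceil(1.625)
N_min = 2 stations

2


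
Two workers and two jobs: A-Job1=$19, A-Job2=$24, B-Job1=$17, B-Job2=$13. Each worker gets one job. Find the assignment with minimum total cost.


Option 1: A->1 + B->2 = $19 + $13 = $32
Option 2: A->2 + B->1 = $24 + $17 = $41
Min cost = min($32, $41) = $32

$32


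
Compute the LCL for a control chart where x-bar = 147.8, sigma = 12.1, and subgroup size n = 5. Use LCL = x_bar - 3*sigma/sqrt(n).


LCL = 147.8 - 3 * 12.1 / sqrt(5)

131.57


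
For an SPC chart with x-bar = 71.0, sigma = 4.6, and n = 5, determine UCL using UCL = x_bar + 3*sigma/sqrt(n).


UCL = 71.0 + 3 * 4.6 / sqrt(5)

77.17
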